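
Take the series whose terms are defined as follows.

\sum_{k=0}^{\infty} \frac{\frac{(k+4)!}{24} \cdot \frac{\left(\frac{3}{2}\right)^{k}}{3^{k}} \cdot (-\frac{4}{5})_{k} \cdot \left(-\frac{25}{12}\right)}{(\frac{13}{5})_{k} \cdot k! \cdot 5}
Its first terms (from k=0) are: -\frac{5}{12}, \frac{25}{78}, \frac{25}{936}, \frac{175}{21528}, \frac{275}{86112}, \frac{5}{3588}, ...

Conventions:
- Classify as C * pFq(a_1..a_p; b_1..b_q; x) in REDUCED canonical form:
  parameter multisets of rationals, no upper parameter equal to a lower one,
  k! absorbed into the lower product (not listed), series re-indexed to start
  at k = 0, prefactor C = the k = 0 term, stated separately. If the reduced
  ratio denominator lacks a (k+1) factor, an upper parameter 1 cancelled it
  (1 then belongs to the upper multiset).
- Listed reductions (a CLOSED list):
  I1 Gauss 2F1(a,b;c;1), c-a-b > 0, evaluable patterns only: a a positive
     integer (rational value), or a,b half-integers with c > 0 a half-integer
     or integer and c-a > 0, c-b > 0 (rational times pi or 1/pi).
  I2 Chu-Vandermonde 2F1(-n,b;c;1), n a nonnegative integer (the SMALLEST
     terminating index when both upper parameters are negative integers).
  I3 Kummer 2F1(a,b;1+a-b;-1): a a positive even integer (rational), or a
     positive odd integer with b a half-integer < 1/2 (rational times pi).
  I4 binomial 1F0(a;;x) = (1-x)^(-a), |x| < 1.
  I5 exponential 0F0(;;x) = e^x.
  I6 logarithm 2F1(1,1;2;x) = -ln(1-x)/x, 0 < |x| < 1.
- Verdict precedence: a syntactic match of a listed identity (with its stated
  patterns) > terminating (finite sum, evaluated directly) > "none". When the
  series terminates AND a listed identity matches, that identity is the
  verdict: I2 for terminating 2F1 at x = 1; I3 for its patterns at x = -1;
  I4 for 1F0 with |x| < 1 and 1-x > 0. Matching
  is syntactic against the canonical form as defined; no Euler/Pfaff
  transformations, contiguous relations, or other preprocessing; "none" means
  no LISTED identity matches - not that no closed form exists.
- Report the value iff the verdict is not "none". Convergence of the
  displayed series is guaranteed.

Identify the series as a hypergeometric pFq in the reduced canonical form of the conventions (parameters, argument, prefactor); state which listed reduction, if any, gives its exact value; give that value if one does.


Reduced: x = \frac{1}{2}, 2F1, upper = {-\frac{4}{5}, 5}, lower = {\frac{13}{5}}, C = -\frac{5}{12}. Verdict: no listed reduction: x = \frac{1}{2} and upper {-\frac{4}{5}, 5} fail every I1-I6 pattern.

Structural cue: t_0 being -\frac{5}{12}, the factorial ratio (prefactor -5/12) (k+a-1)!/(a-1)! is a rising factorial (a)_k.
Term ratio: r(k) = \frac{1}{2} * (k-\frac{4}{5}) (k+5) / [(k+\frac{13}{5}) (k+1)] - rational; roots negated = parameters, x = \frac{1}{2}, C = -\frac{5}{12}.


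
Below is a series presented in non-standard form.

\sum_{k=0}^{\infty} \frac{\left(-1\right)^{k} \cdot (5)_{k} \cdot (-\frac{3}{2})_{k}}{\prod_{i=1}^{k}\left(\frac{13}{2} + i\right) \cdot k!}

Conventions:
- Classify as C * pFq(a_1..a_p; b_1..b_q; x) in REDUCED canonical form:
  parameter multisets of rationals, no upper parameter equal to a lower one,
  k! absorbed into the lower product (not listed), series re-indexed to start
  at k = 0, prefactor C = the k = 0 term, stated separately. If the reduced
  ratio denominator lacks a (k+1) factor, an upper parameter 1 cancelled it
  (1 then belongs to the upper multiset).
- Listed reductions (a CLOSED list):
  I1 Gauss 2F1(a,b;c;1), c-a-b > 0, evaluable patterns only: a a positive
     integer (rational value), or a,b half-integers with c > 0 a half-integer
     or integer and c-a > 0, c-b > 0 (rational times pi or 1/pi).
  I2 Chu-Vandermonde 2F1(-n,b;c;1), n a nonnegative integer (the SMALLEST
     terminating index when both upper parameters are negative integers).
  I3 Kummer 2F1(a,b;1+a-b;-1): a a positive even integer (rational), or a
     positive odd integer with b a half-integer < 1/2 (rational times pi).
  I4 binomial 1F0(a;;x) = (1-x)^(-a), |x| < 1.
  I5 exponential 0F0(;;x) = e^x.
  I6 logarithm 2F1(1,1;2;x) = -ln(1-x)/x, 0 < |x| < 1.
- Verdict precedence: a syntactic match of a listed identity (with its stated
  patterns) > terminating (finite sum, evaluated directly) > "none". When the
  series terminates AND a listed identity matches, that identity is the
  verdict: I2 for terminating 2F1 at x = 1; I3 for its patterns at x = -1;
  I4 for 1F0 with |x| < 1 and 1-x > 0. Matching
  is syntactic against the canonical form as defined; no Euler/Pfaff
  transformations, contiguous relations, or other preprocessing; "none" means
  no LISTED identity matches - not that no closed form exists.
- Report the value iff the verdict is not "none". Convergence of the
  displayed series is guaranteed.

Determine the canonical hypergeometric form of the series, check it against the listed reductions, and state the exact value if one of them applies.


Classification (C = 1): 2F1 with upper {-\frac{3}{2}, 5}, lower {\frac{15}{2}}, argument x = -1. Verdict: this is Kummer's theorem (I3) (x = -1; c = \frac{15}{2} equals 1+a-b for upper {-\frac{3}{2}, 5}: listed pattern). Hence: \frac{45045}{65536} \cdot \pi.

First insight: x = -1 and the lower running product (C = 1, x = -1) is a rising factorial.
Consecutive-term ratio: r(k) = -1 * (k-\frac{3}{2}) (k+5) / [(k+\frac{15}{2}) (k+1)] - poly over poly, x = -1 from leading terms; C = 1 at k = 0.


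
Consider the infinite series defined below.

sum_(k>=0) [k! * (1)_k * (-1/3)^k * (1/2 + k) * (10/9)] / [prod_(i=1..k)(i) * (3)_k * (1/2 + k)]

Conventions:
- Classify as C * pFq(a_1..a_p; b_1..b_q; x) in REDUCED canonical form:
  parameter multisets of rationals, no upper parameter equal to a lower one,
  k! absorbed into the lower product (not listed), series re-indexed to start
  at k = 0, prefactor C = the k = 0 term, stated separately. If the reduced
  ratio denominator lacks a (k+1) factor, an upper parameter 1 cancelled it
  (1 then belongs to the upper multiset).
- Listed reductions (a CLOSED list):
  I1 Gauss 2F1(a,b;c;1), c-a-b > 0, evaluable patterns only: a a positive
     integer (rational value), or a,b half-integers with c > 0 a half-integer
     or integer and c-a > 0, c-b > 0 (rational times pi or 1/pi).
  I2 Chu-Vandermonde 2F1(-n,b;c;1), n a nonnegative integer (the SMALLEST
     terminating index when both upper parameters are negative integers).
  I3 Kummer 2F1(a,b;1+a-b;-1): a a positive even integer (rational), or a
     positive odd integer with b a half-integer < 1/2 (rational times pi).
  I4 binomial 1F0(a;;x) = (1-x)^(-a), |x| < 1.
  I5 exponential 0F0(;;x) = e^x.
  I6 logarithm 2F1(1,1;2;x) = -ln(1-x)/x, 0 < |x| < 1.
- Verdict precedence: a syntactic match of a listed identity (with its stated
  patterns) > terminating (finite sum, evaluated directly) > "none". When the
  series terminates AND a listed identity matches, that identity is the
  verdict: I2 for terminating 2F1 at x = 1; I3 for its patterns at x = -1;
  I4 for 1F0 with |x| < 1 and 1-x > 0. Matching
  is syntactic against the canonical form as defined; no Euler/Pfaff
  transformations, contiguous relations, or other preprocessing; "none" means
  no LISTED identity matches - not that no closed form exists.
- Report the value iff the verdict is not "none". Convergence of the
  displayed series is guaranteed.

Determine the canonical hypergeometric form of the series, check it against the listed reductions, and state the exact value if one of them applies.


The series (x = -1/3) is 2F1: upper {1, 1}, lower {3}, prefactor 10/9. Verdict: none. A 2F1 with upper {1, 1} fits none of I1-I6 at x = -1/3; the sum runs forever.

The tell: from the first term 10/9: the product of the first k integers (prefactor 10/9) is k!.
Consecutive-term ratio: r(k) = (-1/3) * (k+1) (k+1) / [(k+3) (k+1)] - poly over poly, x = (-1/3) from leading terms; C = 10/9 at k = 0.


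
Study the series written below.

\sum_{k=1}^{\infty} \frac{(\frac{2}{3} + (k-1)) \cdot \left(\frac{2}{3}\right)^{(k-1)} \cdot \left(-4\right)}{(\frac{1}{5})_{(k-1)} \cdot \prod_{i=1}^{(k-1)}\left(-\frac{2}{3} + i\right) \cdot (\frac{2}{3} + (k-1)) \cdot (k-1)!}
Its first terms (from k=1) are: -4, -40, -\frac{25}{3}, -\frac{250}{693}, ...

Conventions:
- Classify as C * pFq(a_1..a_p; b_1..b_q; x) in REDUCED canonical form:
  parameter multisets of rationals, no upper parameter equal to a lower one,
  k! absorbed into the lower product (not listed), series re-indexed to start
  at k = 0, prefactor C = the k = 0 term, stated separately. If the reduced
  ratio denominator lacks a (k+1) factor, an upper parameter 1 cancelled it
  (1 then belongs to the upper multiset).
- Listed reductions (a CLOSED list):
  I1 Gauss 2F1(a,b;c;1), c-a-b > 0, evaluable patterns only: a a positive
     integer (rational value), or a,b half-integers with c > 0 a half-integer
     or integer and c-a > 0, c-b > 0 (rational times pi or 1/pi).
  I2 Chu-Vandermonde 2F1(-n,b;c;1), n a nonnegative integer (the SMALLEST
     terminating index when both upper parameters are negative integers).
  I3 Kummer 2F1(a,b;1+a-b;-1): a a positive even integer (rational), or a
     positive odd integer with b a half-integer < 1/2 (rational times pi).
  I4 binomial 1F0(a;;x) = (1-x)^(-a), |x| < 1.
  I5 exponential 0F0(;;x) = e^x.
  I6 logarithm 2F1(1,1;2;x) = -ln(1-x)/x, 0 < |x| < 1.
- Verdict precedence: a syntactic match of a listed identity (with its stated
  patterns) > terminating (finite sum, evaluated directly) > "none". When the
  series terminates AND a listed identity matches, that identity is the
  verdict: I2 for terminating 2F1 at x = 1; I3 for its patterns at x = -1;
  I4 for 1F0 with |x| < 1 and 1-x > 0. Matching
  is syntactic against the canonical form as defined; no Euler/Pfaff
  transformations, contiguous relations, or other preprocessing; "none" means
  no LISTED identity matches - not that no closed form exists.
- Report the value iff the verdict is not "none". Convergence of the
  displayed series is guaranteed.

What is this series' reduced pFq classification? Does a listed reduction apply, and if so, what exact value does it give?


With C = -4: the canonical form is 0F2(-; \frac{1}{5}, \frac{1}{3}; \frac{2}{3}). Verdict: none - at argument \frac{2}{3} the multisets {-} ; {\frac{1}{5}, \frac{1}{3}} match no listed identity.

Key observation: from the first term -4: k + 2/3 divides numerator and denominator alike; prefactor -4 after cancelling.
Consecutive-term ratio: r(k) = \frac{2}{3} * 1 / [(k+\frac{1}{5}) (k+\frac{1}{3}) (k+1)] - rational in k. x = \frac{2}{3}; t_0 = -4; negate the roots.


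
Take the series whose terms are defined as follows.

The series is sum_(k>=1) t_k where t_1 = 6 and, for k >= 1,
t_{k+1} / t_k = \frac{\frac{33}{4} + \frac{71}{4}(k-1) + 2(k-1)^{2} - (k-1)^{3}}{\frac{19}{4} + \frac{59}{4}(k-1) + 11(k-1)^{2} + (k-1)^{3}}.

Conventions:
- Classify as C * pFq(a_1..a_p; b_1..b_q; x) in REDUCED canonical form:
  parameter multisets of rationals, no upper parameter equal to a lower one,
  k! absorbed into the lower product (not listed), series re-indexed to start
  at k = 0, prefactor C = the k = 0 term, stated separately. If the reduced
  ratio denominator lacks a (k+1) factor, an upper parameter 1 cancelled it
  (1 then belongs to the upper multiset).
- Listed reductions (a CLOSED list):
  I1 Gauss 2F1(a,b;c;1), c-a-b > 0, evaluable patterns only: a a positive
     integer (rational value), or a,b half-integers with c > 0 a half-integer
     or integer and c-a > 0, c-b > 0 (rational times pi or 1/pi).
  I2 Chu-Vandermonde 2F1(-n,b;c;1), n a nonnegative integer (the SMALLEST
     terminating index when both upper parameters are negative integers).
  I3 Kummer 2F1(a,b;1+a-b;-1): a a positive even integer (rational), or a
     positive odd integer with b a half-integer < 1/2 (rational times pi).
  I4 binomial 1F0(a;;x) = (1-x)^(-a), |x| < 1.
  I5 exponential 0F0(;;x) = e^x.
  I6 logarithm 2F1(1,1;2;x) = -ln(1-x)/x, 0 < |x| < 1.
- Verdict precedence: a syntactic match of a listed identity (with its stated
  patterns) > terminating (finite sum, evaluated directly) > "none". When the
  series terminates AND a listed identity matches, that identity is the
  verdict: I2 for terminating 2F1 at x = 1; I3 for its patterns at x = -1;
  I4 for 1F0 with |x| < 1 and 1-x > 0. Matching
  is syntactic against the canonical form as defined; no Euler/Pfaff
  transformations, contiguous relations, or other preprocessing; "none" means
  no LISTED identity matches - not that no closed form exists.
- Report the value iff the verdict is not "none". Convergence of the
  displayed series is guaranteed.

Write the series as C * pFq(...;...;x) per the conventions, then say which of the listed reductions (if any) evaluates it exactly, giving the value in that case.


Classification (C = 6): 2F1 with upper {-\frac{11}{2}, 3}, lower {\frac{19}{2}}, argument x = -1. Verdict (x = -1): Kummer's theorem (I3) applies (x = -1; c = \frac{19}{2} equals 1+a-b for upper {-\frac{11}{2}, 3}: listed pattern). Value: \frac{328185}{32768} \cdot \pi.

First insight: t_0 = 6 here, and factor the ratio over Q (C = 6): negated roots = parameters.
Consecutive-term ratio: r(k) = -1 * (k-\frac{11}{2}) (k+3) / [(k+\frac{19}{2}) (k+1)] - rational in k. x = -1; t_0 = 6; negate the roots.


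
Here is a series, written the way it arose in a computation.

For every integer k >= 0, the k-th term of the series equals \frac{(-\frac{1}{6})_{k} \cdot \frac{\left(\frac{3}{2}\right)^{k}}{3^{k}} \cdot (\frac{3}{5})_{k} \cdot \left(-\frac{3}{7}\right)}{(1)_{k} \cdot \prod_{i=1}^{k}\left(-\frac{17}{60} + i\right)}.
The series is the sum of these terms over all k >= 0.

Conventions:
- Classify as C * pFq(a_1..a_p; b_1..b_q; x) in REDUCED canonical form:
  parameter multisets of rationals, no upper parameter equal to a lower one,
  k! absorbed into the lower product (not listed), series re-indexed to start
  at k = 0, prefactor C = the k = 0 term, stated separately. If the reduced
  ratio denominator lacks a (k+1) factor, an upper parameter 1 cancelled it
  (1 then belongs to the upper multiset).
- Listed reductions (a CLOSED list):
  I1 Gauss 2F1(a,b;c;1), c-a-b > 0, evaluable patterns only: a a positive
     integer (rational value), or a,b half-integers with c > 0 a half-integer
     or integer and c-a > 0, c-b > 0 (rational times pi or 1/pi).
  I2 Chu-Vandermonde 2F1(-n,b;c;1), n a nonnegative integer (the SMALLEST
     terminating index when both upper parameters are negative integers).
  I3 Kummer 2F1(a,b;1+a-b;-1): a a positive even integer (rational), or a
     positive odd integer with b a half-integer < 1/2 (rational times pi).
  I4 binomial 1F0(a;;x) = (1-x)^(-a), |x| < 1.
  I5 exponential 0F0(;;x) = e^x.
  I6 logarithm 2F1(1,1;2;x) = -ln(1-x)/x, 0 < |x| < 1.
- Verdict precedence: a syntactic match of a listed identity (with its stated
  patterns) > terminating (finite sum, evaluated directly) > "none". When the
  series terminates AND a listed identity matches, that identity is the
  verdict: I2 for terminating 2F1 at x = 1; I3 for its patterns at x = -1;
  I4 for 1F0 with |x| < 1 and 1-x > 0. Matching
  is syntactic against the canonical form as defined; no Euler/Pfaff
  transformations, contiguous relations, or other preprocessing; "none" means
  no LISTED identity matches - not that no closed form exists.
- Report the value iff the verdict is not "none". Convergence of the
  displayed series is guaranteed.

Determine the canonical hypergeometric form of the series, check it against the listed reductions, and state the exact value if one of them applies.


The series (x = \frac{1}{2}) is 2F1: upper {-\frac{1}{6}, \frac{3}{5}}, lower {\frac{43}{60}}, prefactor -\frac{3}{7}. Verdict: none - at argument \frac{1}{2} the multisets {-\frac{1}{6}, \frac{3}{5}} ; {\frac{43}{60}} match no listed identity.

Key observation: from the first term -\frac{3}{7}: the lower running product (C = -3/7, x = 1/2) is a rising factorial.
Ratio: r(k) = \frac{1}{2} * (k-\frac{1}{6}) (k+\frac{3}{5}) / [(k+\frac{43}{60}) (k+1)] ; factor over Q: parameters, x = \frac{1}{2}, and C = -\frac{3}{7}.


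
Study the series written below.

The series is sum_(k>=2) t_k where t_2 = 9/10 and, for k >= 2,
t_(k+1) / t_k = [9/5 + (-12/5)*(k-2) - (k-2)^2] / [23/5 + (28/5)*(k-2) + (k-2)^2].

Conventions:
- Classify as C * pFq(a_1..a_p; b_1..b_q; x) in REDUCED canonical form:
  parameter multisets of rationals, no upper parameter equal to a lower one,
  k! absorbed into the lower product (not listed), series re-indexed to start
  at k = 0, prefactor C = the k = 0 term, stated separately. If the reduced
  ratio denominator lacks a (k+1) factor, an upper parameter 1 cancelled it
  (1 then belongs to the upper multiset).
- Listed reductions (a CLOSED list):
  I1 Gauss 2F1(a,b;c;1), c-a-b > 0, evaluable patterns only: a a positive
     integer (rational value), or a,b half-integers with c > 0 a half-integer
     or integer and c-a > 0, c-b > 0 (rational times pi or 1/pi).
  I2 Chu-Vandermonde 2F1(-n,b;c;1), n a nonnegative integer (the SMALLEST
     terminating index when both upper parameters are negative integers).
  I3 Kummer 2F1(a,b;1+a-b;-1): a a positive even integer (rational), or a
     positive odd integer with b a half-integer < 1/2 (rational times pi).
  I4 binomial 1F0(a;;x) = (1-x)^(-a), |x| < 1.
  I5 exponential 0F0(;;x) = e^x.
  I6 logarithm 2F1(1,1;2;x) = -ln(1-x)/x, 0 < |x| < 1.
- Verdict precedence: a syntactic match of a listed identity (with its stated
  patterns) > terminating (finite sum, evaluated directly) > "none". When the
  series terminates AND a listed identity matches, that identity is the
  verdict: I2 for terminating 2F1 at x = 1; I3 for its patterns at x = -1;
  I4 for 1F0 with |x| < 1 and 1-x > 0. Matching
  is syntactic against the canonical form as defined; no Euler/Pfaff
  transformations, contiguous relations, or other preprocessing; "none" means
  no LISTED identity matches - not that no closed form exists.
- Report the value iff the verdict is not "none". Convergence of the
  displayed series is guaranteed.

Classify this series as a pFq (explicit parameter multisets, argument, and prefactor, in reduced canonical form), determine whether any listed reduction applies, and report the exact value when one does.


Reduced: x = -1, 2F1, upper = {-3/5, 3}, lower = {23/5}, C = 9/10. Verdict: none - this 2F1 at x = -1 matches no listed pattern, and upper {-3/5, 3} holds no stopper.

Key observation: with t_0 = 9/10, roots of the ratio polynomials (prefactor 9/10) are the negated parameters.
Step ratio: r(k) = (-1) * (k-3/5) (k+3) / [(k+23/5) (k+1)] - poly over poly, x = (-1) from leading terms; C = 9/10 at k = 0.


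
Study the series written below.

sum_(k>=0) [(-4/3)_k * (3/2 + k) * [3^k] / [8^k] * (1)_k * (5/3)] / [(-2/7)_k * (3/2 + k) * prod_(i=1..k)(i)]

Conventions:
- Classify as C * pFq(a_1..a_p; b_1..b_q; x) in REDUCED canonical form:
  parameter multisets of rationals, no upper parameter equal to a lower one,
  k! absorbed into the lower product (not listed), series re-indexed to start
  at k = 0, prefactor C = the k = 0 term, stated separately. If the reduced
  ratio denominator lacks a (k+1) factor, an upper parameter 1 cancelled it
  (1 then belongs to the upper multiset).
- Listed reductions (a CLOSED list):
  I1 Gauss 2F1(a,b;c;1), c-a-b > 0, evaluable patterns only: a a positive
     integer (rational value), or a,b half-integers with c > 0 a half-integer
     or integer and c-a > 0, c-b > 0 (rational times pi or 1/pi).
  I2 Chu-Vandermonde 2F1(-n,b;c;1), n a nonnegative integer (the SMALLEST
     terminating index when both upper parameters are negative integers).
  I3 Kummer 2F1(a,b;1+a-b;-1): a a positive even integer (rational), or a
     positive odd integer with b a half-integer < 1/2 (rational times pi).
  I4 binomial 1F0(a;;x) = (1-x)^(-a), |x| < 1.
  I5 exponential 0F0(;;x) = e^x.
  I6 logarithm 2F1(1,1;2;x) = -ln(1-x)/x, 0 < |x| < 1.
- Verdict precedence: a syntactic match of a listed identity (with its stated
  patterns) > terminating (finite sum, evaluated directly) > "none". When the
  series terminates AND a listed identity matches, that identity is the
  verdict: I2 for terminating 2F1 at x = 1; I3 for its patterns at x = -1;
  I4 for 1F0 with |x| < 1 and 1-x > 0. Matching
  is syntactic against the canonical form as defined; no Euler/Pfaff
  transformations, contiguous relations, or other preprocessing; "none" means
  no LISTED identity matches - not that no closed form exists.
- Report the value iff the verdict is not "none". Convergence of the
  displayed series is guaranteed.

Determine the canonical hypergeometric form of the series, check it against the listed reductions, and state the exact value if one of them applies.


Canonical form: C = 5/3 times 2F1 with upper {-4/3, 1}, lower {-2/7}, x = 3/8. Verdict: none. No listed pattern accepts 2F1(-4/3, 1; -2/7; 3/8).

The tell: with t_0 = 5/3, the product of the first k integers (prefactor 5/3) is k!.
Ratio: r(k) = (3/8) * (k-4/3) (k+1) / [(k-2/7) (k+1)] ; factor over Q: parameters, x = (3/8), and C = 5/3.


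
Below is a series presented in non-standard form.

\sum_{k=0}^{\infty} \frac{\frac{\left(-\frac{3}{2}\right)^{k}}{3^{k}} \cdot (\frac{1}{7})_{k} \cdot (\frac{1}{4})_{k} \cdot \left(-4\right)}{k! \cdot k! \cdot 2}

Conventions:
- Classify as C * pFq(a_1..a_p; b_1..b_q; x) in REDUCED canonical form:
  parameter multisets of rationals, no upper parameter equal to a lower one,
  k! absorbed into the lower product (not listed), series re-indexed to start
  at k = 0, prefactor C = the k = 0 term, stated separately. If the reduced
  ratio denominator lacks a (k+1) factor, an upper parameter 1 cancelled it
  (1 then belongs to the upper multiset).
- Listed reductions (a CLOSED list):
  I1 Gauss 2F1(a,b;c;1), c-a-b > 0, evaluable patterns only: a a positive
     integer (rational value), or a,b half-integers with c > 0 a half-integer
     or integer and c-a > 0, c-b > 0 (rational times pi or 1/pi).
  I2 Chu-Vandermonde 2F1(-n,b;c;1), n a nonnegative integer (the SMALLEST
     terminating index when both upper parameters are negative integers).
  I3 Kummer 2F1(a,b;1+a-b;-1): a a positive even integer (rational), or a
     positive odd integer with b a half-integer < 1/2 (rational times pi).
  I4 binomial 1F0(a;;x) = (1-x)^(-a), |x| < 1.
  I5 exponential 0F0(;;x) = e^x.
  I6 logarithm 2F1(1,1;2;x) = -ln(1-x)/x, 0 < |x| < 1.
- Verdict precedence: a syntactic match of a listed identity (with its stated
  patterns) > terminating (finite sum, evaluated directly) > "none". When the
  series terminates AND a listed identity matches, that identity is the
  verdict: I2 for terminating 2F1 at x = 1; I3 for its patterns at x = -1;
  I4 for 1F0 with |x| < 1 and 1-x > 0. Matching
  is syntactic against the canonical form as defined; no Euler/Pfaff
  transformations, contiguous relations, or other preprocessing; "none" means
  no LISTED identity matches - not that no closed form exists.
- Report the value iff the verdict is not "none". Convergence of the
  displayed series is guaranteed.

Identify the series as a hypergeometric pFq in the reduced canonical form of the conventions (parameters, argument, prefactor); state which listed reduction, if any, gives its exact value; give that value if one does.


Structural cue: with t_0 = -2, the constant factors (C = -2, x = -1/2) combine into one prefactor.
Ratio: r(k) = -\frac{1}{2} * (k+\frac{1}{7}) (k+\frac{1}{4}) / [(k+1) (k+1)] - rational in k, leading ratio -\frac{1}{2}; with t_0 = -2, classification follows.

The series (x = -\frac{1}{2}) is 2F1: upper {\frac{1}{7}, \frac{1}{4}}, lower {1}, prefactor -2. Verdict: none. Every listed pattern misses the 2F1 form at -\frac{1}{2}, upper {\frac{1}{7}, \frac{1}{4}}.


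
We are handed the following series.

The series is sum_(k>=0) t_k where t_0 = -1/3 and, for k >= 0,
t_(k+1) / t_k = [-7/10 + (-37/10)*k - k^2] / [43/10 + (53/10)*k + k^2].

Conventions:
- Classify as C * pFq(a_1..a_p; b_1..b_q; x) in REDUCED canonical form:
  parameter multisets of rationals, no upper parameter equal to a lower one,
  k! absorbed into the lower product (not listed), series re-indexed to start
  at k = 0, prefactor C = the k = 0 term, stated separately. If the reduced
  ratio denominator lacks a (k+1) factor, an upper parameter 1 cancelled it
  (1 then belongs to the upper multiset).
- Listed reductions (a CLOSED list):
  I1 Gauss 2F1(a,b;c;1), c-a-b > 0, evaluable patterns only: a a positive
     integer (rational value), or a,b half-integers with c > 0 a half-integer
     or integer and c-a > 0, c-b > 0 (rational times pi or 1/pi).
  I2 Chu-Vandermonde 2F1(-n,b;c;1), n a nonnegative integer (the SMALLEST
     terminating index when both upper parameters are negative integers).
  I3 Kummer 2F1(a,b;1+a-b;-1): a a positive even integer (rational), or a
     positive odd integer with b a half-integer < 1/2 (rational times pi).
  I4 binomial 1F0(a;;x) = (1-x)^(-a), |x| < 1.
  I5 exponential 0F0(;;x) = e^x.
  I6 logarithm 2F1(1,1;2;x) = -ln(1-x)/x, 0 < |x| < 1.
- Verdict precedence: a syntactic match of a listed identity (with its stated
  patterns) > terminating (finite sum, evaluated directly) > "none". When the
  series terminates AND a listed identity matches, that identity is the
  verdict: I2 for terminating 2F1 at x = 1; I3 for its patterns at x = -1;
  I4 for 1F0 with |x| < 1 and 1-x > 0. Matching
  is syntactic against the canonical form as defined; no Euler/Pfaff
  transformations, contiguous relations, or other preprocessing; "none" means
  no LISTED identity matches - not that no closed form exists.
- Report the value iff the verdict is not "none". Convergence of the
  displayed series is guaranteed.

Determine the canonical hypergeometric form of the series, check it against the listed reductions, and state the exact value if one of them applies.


At argument -1: a 2F1 with upper {1/5, 7/2}, lower {43/10}, scaled by C = -1/3. Verdict: none. No listed pattern accepts 2F1(1/5, 7/2; 43/10; -1).

Key observation: from the first term -1/3: factor the ratio over Q (C = -1/3, x = -1): negated roots = parameters.
Step ratio: r(k) = (-1) * (k+1/5) (k+7/2) / [(k+43/10) (k+1)] ; factor over Q: parameters, x = (-1), and C = -1/3.


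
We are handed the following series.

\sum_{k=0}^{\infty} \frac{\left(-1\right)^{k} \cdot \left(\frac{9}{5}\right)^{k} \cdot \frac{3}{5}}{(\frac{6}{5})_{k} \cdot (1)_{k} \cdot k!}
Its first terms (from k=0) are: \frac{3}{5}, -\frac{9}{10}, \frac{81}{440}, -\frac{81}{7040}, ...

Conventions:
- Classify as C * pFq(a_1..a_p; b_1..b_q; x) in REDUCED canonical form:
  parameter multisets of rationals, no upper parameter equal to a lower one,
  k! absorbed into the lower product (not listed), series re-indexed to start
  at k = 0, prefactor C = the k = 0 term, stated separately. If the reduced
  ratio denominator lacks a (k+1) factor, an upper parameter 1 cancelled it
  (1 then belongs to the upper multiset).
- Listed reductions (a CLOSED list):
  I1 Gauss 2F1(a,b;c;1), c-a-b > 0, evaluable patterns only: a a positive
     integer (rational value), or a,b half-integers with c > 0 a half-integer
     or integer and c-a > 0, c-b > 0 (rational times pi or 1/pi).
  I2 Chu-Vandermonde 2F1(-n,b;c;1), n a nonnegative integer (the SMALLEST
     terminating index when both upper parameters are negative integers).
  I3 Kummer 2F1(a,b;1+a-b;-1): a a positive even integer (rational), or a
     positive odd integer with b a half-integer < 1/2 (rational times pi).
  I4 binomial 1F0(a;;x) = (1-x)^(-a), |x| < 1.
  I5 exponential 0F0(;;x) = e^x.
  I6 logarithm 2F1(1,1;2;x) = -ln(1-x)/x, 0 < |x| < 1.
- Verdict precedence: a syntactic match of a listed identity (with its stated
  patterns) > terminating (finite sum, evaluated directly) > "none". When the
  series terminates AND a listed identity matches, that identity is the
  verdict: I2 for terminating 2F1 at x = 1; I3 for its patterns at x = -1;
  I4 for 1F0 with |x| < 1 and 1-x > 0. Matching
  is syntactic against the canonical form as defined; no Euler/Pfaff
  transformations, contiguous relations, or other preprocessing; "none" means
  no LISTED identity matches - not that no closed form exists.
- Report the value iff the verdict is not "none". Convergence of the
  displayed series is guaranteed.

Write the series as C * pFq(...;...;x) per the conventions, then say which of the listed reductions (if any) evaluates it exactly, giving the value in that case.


With C = \frac{3}{5}: the canonical form is 0F2(-; 1, \frac{6}{5}; -\frac{9}{5}). Verdict: none - at argument -\frac{9}{5} the multisets {-} ; {1, \frac{6}{5}} match no listed identity.

Key observation: from the first term \frac{3}{5}: the (-1)^k factor (C = 3/5) folds into the argument's sign.
Consecutive-term ratio: r(k) = -\frac{9}{5} * 1 / [(k+1) (k+\frac{6}{5}) (k+1)] ; factor over Q: parameters, x = -\frac{9}{5}, and C = \frac{3}{5}.


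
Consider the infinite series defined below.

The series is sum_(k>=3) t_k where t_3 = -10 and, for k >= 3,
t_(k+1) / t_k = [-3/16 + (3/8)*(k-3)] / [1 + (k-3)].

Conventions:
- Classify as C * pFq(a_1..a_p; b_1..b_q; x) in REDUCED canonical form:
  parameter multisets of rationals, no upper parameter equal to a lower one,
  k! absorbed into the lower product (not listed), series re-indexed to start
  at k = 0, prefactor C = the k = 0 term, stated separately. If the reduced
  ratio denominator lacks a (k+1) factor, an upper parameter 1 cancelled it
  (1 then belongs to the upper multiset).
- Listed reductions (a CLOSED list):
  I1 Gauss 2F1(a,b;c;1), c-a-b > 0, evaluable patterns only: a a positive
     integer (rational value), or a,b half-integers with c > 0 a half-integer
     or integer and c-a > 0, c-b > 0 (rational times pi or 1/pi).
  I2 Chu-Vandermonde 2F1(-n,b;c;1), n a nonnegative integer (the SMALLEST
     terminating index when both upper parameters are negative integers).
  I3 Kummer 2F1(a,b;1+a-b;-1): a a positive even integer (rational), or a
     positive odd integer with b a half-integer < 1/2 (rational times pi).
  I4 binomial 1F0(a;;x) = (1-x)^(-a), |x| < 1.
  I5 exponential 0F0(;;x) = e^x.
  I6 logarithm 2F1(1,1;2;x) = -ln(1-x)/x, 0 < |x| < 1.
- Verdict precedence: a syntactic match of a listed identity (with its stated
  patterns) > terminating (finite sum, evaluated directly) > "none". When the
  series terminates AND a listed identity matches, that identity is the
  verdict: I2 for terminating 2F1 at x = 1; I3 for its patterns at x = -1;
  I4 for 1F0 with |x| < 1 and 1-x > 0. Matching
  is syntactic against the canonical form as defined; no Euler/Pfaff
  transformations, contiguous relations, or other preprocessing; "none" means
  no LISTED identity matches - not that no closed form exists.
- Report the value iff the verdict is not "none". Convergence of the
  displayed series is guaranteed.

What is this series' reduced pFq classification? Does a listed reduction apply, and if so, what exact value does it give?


At argument 3/8: a 1F0 with upper {-1/2}, lower {-}, scaled by C = -10. Verdict at x = 3/8: binomial (I4) matches (the 1F0 binomial series: exponent 1/2, x = 3/8). Hence: (-10) * (5/8)^(1/2).

Key step: t_0 = -10 here, and roots of the ratio polynomials (C = -10) are the negated parameters.
Term ratio: r(k) = (3/8) * (k-1/2) / [(k+1)] - rational in k, leading ratio (3/8); with t_0 = -10, classification follows.


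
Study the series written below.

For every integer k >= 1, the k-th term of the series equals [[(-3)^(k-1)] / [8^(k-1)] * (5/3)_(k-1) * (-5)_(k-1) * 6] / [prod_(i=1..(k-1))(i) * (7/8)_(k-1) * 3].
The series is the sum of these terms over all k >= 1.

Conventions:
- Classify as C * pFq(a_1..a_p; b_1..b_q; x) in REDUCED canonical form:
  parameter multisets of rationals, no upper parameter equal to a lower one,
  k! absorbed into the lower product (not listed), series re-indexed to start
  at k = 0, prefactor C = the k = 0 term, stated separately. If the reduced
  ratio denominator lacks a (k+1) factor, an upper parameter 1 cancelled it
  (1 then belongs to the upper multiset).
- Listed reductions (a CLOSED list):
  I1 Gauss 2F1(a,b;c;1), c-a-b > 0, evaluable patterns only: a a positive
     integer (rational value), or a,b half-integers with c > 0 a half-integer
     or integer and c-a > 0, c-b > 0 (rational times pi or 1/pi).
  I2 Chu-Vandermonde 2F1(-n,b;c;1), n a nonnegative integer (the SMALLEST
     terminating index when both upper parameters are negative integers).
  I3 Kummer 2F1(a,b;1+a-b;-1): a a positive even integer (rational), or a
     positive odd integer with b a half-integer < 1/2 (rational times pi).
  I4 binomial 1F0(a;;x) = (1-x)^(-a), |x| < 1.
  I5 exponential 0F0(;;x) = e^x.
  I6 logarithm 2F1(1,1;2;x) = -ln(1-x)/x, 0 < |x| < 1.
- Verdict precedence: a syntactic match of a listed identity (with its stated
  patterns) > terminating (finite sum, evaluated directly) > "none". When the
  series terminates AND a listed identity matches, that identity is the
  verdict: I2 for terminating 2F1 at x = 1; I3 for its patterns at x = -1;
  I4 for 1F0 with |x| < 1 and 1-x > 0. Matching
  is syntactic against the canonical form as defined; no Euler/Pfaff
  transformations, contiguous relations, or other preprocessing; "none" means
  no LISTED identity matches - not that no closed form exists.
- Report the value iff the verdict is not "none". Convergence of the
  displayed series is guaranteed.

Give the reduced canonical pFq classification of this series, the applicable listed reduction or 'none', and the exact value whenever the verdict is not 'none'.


Canonical form: C = 2 times 2F1 with upper {-5, 5/3}, lower {7/8}, x = -3/8. Verdict: terminating - no listed pattern fits, but -5 in the upper list cuts the series at k = 5; direct evaluation. Its exact value is 1776896/83421.

The tell: t_0 being 2, the two geometric factors (C = 2, x = -3/8) combine into one argument.
Step ratio: r(k) = (-3/8) * (k-5) (k+5/3) / [(k+7/8) (k+1)] - rational in k, leading ratio (-3/8); with t_0 = 2, classification follows.


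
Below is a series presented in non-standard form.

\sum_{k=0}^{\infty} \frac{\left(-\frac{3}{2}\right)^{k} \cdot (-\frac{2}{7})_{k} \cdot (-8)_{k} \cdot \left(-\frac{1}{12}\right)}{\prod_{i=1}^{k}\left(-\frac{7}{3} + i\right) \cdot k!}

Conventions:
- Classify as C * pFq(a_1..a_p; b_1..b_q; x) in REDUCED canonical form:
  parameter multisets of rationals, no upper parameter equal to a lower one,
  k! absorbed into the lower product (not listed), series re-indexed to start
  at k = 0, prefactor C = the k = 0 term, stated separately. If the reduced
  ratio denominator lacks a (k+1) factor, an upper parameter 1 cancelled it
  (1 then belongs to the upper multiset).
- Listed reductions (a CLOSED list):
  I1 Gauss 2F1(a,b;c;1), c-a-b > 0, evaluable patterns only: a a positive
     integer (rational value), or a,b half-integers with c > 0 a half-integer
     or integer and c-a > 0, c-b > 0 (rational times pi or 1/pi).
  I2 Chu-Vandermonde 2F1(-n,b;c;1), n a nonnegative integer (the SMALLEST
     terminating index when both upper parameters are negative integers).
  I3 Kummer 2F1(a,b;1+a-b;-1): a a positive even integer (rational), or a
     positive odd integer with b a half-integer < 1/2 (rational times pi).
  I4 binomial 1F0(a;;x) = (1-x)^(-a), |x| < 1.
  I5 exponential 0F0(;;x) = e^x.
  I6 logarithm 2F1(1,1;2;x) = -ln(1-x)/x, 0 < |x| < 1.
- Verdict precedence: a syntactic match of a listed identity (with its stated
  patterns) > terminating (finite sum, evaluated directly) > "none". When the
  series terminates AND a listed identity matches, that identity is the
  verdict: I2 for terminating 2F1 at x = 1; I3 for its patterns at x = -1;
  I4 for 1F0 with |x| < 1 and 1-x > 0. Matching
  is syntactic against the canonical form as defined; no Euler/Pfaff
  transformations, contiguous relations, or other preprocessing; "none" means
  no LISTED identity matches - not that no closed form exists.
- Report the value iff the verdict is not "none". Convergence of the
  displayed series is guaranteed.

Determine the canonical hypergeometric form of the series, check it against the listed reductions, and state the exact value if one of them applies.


With C = -\frac{1}{12}: the canonical form is 2F1(-8, -\frac{2}{7}; -\frac{4}{3}; -\frac{3}{2}). Verdict: terminating. With -8 upstairs the series is a 9-term polynomial sum; evaluated term by term. Value: \frac{679940397079105}{2107426771968}.

Key step: with t_0 = -\frac{1}{12}, the lower running product (prefactor -1/12) is a rising factorial.
Term ratio: r(k) = -\frac{3}{2} * (k-8) (k-\frac{2}{7}) / [(k-\frac{4}{3}) (k+1)] ; factor over Q: parameters, x = -\frac{3}{2}, and C = -\frac{1}{12}.


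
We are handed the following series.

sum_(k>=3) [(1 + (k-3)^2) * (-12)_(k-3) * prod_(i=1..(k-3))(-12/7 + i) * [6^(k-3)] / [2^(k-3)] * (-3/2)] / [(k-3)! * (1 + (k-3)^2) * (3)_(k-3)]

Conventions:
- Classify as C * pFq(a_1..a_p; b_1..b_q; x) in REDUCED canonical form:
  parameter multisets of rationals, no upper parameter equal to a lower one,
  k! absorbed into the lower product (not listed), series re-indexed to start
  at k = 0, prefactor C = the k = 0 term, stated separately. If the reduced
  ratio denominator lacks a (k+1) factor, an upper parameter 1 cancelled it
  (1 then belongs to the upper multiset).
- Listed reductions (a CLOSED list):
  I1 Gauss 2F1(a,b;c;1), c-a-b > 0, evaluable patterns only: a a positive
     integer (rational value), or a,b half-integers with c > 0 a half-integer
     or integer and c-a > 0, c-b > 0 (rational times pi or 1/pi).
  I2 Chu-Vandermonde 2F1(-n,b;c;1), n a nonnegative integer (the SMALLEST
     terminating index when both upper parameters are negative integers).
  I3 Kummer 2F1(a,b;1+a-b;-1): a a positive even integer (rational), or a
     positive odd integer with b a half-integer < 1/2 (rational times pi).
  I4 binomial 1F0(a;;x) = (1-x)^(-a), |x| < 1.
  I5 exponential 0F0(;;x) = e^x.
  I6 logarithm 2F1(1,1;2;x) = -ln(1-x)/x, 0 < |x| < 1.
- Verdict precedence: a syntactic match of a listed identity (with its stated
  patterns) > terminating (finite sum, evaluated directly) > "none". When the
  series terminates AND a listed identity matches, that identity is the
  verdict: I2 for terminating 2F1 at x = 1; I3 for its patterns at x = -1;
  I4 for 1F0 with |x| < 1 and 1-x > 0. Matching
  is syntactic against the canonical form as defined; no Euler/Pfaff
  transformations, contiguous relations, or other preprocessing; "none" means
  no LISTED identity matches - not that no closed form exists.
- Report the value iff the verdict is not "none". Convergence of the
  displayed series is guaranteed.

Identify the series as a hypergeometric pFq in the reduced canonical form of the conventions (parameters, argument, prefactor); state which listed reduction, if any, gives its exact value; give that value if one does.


The series (x = 3) is 2F1: upper {-12, -5/7}, lower {3}, prefactor -3/2. Verdict: terminating - the sum ends at index 12 because -12 is a negative integer; exact evaluation follows. Sum: -6556037619066/678223072849.

Key observation: with t_0 = -3/2, the running product (prefactor -3/2) telescopes to a rising factorial.
Step ratio: r(k) = 3 * (k-12) (k-5/7) / [(k+3) (k+1)] - poly over poly, x = 3 from leading terms; C = -3/2 at k = 0.


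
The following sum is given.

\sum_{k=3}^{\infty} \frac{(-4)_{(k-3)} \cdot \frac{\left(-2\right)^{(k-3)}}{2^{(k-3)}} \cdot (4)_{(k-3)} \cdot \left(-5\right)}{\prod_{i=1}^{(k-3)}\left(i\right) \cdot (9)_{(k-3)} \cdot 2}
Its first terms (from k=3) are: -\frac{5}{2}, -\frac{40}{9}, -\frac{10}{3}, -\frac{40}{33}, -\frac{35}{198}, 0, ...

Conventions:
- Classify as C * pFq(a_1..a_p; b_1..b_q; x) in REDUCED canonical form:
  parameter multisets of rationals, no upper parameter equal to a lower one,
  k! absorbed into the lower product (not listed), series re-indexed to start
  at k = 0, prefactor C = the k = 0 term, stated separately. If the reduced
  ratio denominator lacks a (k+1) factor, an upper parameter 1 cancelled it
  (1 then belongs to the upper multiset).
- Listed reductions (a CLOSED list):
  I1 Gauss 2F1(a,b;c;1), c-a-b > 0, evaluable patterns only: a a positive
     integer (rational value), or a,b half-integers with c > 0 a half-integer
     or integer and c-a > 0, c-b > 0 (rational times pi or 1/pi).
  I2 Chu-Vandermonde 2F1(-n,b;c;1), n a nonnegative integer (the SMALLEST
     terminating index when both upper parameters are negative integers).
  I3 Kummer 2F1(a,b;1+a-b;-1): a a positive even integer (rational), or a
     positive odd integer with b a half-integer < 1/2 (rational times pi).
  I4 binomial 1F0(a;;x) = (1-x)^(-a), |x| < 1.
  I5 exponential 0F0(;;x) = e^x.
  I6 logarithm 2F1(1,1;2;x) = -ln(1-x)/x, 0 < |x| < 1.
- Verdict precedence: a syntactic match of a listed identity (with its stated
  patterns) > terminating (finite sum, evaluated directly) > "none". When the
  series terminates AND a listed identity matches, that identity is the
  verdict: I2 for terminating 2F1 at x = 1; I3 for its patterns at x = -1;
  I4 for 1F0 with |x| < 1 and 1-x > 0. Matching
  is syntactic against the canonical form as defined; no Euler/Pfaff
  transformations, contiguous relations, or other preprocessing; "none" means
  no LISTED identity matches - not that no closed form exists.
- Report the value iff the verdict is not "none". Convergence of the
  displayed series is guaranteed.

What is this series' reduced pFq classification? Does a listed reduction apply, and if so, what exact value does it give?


Classification (C = -\frac{5}{2}): 2F1 with upper {-4, 4}, lower {9}, argument x = -1. Verdict: the Kummer evaluation I3 applies (x = -1; c = 9 equals 1+a-b for upper {-4, 4}: listed pattern). Sum: -\frac{35}{3}.

Key observation: from the first term -\frac{5}{2}: the two k-th powers (C = -5/2) combine into one argument.
Ratio: r(k) = -1 * (k-4) (k+4) / [(k+9) (k+1)] - rational in k. x = -1; t_0 = -\frac{5}{2}; negate the roots.
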